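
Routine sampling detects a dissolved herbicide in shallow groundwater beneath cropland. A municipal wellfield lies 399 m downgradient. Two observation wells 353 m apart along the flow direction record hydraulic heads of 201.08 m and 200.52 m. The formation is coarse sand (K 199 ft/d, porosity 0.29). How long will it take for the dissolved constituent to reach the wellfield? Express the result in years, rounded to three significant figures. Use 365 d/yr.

Hydraulic gradient i = (201.08 − 200.52) / 353 = 0.56 / 353 = 0.001586
K = 199 ft/d × 0.3048 = 60.66 m/d
q = Ki = 60.66 × 0.001586 = 0.09622 m/d
Average linear velocity = 0.09622 / 0.29 = 0.3318 m/d
t = L / v = 399 / 0.3318 = 1203 d
   = 1203 / 365 = 3.29 yr

3.29 years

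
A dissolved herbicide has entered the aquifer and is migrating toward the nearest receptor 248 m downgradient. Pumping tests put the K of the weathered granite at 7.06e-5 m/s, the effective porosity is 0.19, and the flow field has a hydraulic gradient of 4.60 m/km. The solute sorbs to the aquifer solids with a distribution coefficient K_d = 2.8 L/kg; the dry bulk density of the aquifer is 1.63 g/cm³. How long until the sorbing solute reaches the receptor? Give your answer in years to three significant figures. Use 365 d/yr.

K = 7.06e-5 m/s × 86400 s/d = 6.100 m/d
Specific discharge q = 6.100 × 0.0046 = 0.02806 m/d
v_s = q/n_e = 0.02806/0.19 = 0.1477 m/d
Retardation R = 1 + ρ_b·K_d/n = 1 + 1.63×2.8/0.19 = 25.02
Contaminant velocity v_c = v/R = 0.1477/25.02 = 0.005902 m/d
t = L/v_c = 248/0.005902 = 42020 d
   = 42020/365 = 115 yr

115 years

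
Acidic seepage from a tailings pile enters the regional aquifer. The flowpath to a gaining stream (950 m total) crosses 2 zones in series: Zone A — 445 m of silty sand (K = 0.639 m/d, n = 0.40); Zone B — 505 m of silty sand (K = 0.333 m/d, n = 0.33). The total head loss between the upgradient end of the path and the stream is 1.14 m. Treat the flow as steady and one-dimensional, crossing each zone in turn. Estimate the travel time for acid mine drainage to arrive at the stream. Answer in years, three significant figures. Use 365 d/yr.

Continuity: the same q passes through each zone, so ΔH = q·Σ(L_j/K_j) — the zones act as resistances in series.
Σ(L/K) = 445/0.639 + 505/0.333 = 696.4 + 1517 = 2213 d
q = ΔH / Σ(L/K) = 1.14 / 2213 = 5.152e-4 m/d (same in every zone)
Zone A: v = q/n = 5.152e-4/0.40 = 0.001288 m/d → t_A = 445/0.001288 = 345500 d
Zone B: v = q/n = 5.152e-4/0.33 = 0.001561 m/d → t_B = 505/0.001561 = 323500 d
Total t = 345500 + 323500 = 669000 d
   = 669000 / 365 = 1830 yr

1830 years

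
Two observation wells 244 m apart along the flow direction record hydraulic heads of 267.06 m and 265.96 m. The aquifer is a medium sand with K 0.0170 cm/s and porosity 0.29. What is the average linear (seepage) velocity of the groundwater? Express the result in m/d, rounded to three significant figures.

0.228 m/d

Hydraulic gradient i = (267.06 − 265.96) / 244 = 1.10 / 244 = 0.004508
K = 0.0170 cm/s × 864 = 14.69 m/d
Specific discharge q = 14.69 × 0.004508 = 0.06622 m/d
Average linear velocity = 0.06622 / 0.29 = 0.2283 m/d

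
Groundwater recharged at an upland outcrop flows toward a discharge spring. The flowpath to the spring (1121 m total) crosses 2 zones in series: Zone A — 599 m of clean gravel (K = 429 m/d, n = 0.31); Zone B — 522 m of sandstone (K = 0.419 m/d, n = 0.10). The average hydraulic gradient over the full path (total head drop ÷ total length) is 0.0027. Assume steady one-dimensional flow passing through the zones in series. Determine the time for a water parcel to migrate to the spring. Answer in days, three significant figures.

98000 days

Continuity: the same q passes through each zone, so ΔH = q·Σ(L_j/K_j) — the zones act as resistances in series.
Σ(L/K) = 599/429 + 522/0.419 = 1.396 + 1246 = 1247 d
K_eq = L_total / Σ(L/K) = 1121 / 1247 = 0.8988 m/d
q = K_eq · i = 0.8988 × 0.0027 = 0.002427 m/d (same in every zone)
Zone A: v = q/n = 0.002427/0.31 = 0.007828 m/d → t_A = 599/0.007828 = 76520 d
Zone B: v = q/n = 0.002427/0.10 = 0.02427 m/d → t_B = 522/0.02427 = 21510 d
Total t = 76520 + 21510 = 98030 d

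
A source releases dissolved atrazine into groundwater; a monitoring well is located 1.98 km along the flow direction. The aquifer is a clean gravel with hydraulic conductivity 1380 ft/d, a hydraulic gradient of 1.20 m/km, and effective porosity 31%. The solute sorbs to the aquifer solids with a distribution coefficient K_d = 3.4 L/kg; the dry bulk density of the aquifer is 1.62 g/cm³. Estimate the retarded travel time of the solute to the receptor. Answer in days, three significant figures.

22800 days

K = 1380 ft/d × 0.3048 = 420.6 m/d
Specific discharge q = 420.6 × 0.0012 = 0.5047 m/d
v = Ki/n = 420.6·0.0012/0.31 = 1.628 m/d
Retardation R = 1 + ρ_b·K_d/n = 1 + 1.62×3.4/0.31 = 18.77
Contaminant velocity v_c = v/R = 1.628/18.77 = 0.08676 m/d
L = 1.98 km = 1980 m
t = L/v_c = 1980/0.08676 = 22820 d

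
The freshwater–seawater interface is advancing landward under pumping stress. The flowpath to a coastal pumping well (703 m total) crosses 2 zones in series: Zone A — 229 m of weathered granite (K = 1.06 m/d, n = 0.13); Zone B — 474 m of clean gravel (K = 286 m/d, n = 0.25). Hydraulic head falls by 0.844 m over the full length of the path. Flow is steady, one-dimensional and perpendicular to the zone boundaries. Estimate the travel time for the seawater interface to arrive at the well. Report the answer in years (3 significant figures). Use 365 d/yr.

105 years

Continuity: the same q passes through each zone, so ΔH = q·Σ(L_j/K_j) — the zones act as resistances in series.
Σ(L/K) = 229/1.06 + 474/286 = 216.0 + 1.657 = 217.7 d
q = ΔH / Σ(L/K) = 0.844 / 217.7 = 0.003877 m/d (same in every zone)
Zone A: v = q/n = 0.003877/0.13 = 0.02982 m/d → t_A = 229/0.02982 = 7679 d
Zone B: v = q/n = 0.003877/0.25 = 0.01551 m/d → t_B = 474/0.01551 = 30570 d
Total t = 7679 + 30570 = 38240 d
   = 38240 / 365 = 105 yr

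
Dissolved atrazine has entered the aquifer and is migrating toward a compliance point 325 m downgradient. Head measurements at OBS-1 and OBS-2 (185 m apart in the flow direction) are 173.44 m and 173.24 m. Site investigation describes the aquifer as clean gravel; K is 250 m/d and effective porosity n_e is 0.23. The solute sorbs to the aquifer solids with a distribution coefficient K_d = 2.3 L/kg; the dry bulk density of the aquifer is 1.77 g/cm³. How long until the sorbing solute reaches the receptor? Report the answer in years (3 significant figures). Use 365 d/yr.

14.2 years

Hydraulic gradient i = (173.44 − 173.24) / 185 = 0.20 / 185 = 0.001081
Darcy flux q = K·i = 250 × 0.001081 = 0.2703 m/d
Average linear velocity = 0.2703 / 0.23 = 1.175 m/d
Retardation R = 1 + ρ_b·K_d/n = 1 + 1.77×2.3/0.23 = 18.70
Contaminant velocity v_c = v/R = 1.175/18.70 = 0.06284 m/d
t = L/v_c = 325/0.06284 = 5172 d
   = 5172/365 = 14.2 yr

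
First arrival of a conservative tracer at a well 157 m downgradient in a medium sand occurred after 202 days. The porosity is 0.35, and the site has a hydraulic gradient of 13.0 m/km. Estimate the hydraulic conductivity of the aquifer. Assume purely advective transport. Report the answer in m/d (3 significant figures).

20.9 m/d

v = L / t = 157 / 202 = 0.7772 m/d
K = v · n / i = 0.7772 × 0.35 / 0.013 = 20.9 m/d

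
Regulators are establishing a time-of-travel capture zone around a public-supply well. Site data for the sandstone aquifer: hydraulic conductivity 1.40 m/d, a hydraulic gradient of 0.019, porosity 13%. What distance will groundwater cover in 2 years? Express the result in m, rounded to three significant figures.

149 m

Darcy flux q = K·i = 1.40 × 0.019 = 0.02660 m/d
Average linear velocity = 0.02660 / 0.13 = 0.2046 m/d
T = 2 yr × 365 = 730 d
L = v × T = 0.2046 × 730 = 149.4 m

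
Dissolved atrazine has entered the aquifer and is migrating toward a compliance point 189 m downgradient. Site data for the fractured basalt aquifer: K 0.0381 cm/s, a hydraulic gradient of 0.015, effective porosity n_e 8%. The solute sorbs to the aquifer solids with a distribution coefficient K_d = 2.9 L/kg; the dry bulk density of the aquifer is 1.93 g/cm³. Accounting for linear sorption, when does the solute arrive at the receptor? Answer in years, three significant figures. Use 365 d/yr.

5.95 years

K = 0.0381 cm/s × 864 = 32.92 m/d
Darcy flux q = K·i = 32.92 × 0.015 = 0.4938 m/d
Seepage velocity v = q / n = 0.4938 / 0.08 = 6.172 m/d
Retardation R = 1 + ρ_b·K_d/n = 1 + 1.93×2.9/0.08 = 70.96
Contaminant velocity v_c = v/R = 6.172/70.96 = 0.08698 m/d
t = L/v_c = 189/0.08698 = 2173 d
   = 2173/365 = 5.95 yr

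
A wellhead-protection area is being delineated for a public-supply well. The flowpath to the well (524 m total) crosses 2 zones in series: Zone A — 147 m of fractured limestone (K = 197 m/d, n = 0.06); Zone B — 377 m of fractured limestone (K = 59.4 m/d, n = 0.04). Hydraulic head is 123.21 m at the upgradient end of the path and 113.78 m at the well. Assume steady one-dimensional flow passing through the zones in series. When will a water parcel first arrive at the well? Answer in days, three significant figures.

18.0 days

Total head drop ΔH = 123.21 − 113.78 = 9.43 m
Continuity: the same q passes through each zone, so ΔH = q·Σ(L_j/K_j) — the zones act as resistances in series.
Σ(L/K) = 147/197 + 377/59.4 = 0.7462 + 6.347 = 7.093 d
q = ΔH / Σ(L/K) = 9.43 / 7.093 = 1.329 m/d (same in every zone)
Zone A: v = q/n = 1.329/0.06 = 22.16 m/d → t_A = 147/22.16 = 6.634 d
Zone B: v = q/n = 1.329/0.04 = 33.24 m/d → t_B = 377/33.24 = 11.34 d
Total t = 6.634 + 11.34 = 17.98 d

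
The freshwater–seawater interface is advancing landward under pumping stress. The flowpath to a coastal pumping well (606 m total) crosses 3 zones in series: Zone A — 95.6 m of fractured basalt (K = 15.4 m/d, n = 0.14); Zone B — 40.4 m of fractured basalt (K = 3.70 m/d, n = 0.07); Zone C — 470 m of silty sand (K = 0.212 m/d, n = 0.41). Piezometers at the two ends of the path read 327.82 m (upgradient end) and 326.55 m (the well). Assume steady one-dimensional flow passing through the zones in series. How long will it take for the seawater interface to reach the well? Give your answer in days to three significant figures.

Total head drop ΔH = 327.82 − 326.55 = 1.27 m
Steady 1-D flow in series ⇒ the Darcy flux q is identical in every zone and the zone head losses add (resistances L/K in series).
Σ(L/K) = 95.6/15.4 + 40.4/3.70 + 470/0.212 = 6.208 + 10.92 + 2217 = 2234 d
q = ΔH / Σ(L/K) = 1.27 / 2234 = 5.685e-4 m/d (same in every zone)
Zone A: v = q/n = 5.685e-4/0.14 = 0.004060 m/d → t_A = 95.6/0.004060 = 23540 d
Zone B: v = q/n = 5.685e-4/0.07 = 0.008121 m/d → t_B = 40.4/0.008121 = 4975 d
Zone C: v = q/n = 5.685e-4/0.41 = 0.001386 m/d → t_C = 470/0.001386 = 339000 d
Total t = 23540 + 4975 + 339000 = 367500 d

368000 days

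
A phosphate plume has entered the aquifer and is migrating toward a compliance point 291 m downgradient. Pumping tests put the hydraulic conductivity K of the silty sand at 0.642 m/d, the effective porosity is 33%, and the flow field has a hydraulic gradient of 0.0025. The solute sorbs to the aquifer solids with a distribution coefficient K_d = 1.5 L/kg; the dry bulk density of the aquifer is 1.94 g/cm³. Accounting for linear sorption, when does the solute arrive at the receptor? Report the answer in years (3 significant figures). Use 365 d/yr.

1610 years

Specific discharge q = 0.642 × 0.0025 = 0.001605 m/d
v_s = q/n_e = 0.001605/0.33 = 0.004864 m/d
Retardation R = 1 + ρ_b·K_d/n = 1 + 1.94×1.5/0.33 = 9.818
Contaminant velocity v_c = v/R = 0.004864/9.818 = 4.954e-4 m/d
t = L/v_c = 291/4.954e-4 = 587400 d
   = 587400/365 = 1610 yr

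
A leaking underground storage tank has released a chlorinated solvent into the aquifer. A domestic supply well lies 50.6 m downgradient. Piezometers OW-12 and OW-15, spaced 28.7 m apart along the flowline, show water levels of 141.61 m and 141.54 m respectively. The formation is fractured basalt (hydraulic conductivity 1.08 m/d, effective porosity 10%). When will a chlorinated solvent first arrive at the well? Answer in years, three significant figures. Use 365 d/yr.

5.26 years

Hydraulic gradient i = (141.61 − 141.54) / 28.7 = 0.07 / 28.7 = 0.002439
q = Ki = 1.08 × 0.002439 = 0.002634 m/d
Average linear velocity = 0.002634 / 0.10 = 0.02634 m/d
t = L / v = 50.6 / 0.02634 = 1921 d
   = 1921 / 365 = 5.26 yr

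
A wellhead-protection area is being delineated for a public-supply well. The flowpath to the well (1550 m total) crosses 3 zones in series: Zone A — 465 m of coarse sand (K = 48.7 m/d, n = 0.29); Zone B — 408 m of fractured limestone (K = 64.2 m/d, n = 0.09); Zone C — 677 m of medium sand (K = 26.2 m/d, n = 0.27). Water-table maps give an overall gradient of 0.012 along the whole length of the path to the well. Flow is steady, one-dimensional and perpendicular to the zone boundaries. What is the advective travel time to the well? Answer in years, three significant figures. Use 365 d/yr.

2.18 years

Steady 1-D flow in series ⇒ the Darcy flux q is identical in every zone and the zone head losses add (resistances L/K in series).
Σ(L/K) = 465/48.7 + 408/64.2 + 677/26.2 = 9.548 + 6.355 + 25.84 = 41.74 d
K_eq = L_total / Σ(L/K) = 1550 / 41.74 = 37.13 m/d
q = K_eq · i = 37.13 × 0.012 = 0.4456 m/d (same in every zone)
Zone A: v = q/n = 0.4456/0.29 = 1.536 m/d → t_A = 465/1.536 = 302.6 d
Zone B: v = q/n = 0.4456/0.09 = 4.951 m/d → t_B = 408/4.951 = 82.41 d
Zone C: v = q/n = 0.4456/0.27 = 1.650 m/d → t_C = 677/1.650 = 410.2 d
Total t = 302.6 + 82.41 + 410.2 = 795.3 d
   = 795.3 / 365 = 2.18 yr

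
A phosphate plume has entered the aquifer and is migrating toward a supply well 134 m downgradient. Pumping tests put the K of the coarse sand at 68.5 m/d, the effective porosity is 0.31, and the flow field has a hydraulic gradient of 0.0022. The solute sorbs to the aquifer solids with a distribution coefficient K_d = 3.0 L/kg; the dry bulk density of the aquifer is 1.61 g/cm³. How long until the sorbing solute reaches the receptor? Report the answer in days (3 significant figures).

Specific discharge q = 68.5 × 0.0022 = 0.1507 m/d
v = Ki/n = 68.5·0.0022/0.31 = 0.4861 m/d
Retardation R = 1 + ρ_b·K_d/n = 1 + 1.61×3.0/0.31 = 16.58
Contaminant velocity v_c = v/R = 0.4861/16.58 = 0.02932 m/d
t = L/v_c = 134/0.02932 = 4570 d

4570 days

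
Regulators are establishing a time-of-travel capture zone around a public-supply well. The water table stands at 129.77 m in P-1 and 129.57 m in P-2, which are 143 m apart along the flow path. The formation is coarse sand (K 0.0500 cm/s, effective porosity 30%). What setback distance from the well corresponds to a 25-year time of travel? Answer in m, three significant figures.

1840 m

Hydraulic gradient i = (129.77 − 129.57) / 143 = 0.20 / 143 = 0.001399
K = 0.0500 cm/s × 864 = 43.20 m/d
Darcy flux q = K·i = 43.20 × 0.001399 = 0.06042 m/d
v_s = q/n_e = 0.06042/0.30 = 0.2014 m/d
T = 25 yr × 365 = 9125 d
L = v × T = 0.2014 × 9125 = 1838 m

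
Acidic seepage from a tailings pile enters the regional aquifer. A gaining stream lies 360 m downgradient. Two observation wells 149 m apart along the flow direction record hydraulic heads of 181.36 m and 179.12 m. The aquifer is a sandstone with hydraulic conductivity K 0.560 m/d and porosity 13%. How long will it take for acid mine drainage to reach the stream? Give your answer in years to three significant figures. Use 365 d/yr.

Hydraulic gradient i = (181.36 − 179.12) / 149 = 2.24 / 149 = 0.01503
q = Ki = 0.560 × 0.01503 = 0.008419 m/d
Average linear velocity = 0.008419 / 0.13 = 0.06476 m/d
t = L / v = 360 / 0.06476 = 5559 d
   = 5559 / 365 = 15.2 yr

15.2 years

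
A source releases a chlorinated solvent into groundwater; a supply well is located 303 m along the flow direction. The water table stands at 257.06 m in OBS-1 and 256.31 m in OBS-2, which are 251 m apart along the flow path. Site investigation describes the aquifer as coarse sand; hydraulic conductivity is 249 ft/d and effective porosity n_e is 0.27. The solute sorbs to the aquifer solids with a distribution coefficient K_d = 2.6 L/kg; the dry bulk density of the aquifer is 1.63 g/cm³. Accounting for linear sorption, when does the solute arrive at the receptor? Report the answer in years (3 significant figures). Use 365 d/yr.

Hydraulic gradient i = (257.06 − 256.31) / 251 = 0.75 / 251 = 0.002988
K = 249 ft/d × 0.3048 = 75.90 m/d
Darcy flux q = K·i = 75.90 × 0.002988 = 0.2268 m/d
v = Ki/n = 75.90·0.002988/0.27 = 0.8399 m/d
Retardation R = 1 + ρ_b·K_d/n = 1 + 1.63×2.6/0.27 = 16.70
Contaminant velocity v_c = v/R = 0.8399/16.70 = 0.05031 m/d
t = L/v_c = 303/0.05031 = 6023 d
   = 6023/365 = 16.5 yr

16.5 years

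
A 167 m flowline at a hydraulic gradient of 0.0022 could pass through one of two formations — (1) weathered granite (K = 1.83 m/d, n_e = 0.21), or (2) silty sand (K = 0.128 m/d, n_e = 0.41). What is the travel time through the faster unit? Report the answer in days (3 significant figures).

8710 days

Unit 1 (weathered granite): v = 1.83×0.0022/0.21 = 0.01917 m/d, t = 167/0.01917 = 8711 d
Unit 2 (silty sand): v = 0.128×0.0022/0.41 = 6.868e-4 m/d, t = 167/6.868e-4 = 243100 d
Faster unit: t = 8710 d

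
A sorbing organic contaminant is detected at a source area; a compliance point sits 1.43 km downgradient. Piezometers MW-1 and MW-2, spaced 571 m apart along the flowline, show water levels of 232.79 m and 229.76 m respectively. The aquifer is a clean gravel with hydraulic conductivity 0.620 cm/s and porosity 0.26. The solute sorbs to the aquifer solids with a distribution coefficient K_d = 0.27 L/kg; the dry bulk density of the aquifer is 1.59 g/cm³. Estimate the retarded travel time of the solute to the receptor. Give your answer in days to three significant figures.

347 days

Hydraulic gradient i = (232.79 − 229.76) / 571 = 3.03 / 571 = 0.005306
K = 0.620 cm/s × 864 = 535.7 m/d
q = Ki = 535.7 × 0.005306 = 2.843 m/d
v = Ki/n = 535.7·0.005306/0.26 = 10.93 m/d
Retardation R = 1 + ρ_b·K_d/n = 1 + 1.59×0.27/0.26 = 2.651
Contaminant velocity v_c = v/R = 10.93/2.651 = 4.124 m/d
L = 1.43 km = 1430 m
t = L/v_c = 1430/4.124 = 346.8 d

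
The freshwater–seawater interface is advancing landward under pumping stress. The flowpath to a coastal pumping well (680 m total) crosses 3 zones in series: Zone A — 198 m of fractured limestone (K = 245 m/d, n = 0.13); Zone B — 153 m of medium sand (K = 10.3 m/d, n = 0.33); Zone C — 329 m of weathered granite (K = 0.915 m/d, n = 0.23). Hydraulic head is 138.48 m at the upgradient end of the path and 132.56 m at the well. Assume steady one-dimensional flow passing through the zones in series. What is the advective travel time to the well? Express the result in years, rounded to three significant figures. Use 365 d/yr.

26.4 years

Total head drop ΔH = 138.48 − 132.56 = 5.92 m
Steady 1-D flow in series ⇒ the Darcy flux q is identical in every zone and the zone head losses add (resistances L/K in series).
Σ(L/K) = 198/245 + 153/10.3 + 329/0.915 = 0.8082 + 14.85 + 359.6 = 375.2 d
q = ΔH / Σ(L/K) = 5.92 / 375.2 = 0.01578 m/d (same in every zone)
Zone A: v = q/n = 0.01578/0.13 = 0.1214 m/d → t_A = 198/0.1214 = 1631 d
Zone B: v = q/n = 0.01578/0.33 = 0.04781 m/d → t_B = 153/0.04781 = 3200 d
Zone C: v = q/n = 0.01578/0.23 = 0.06860 m/d → t_C = 329/0.06860 = 4796 d
Total t = 1631 + 3200 + 4796 = 9628 d
   = 9628 / 365 = 26.4 yr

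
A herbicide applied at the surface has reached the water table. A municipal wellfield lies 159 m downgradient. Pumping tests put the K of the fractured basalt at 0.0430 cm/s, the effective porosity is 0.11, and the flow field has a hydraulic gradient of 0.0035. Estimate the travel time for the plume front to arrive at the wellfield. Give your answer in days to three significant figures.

K = 0.0430 cm/s × 864 = 37.15 m/d
Specific discharge q = 37.15 × 0.0035 = 0.1300 m/d
v = Ki/n = 37.15·0.0035/0.11 = 1.182 m/d
t = L / v = 159 / 1.182 = 134.5 d

135 days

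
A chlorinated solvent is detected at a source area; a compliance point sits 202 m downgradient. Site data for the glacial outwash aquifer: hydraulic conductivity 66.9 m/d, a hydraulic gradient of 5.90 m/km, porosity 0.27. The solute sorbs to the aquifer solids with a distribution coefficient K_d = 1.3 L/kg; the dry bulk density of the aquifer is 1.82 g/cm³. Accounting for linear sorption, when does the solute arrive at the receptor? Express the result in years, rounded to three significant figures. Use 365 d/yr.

Darcy flux q = K·i = 66.9 × 0.0059 = 0.3947 m/d
Seepage velocity v = q / n = 0.3947 / 0.27 = 1.462 m/d
Retardation R = 1 + ρ_b·K_d/n = 1 + 1.82×1.3/0.27 = 9.763
Contaminant velocity v_c = v/R = 1.462/9.763 = 0.1497 m/d
t = L/v_c = 202/0.1497 = 1349 d
   = 1349/365 = 3.70 yr

3.70 years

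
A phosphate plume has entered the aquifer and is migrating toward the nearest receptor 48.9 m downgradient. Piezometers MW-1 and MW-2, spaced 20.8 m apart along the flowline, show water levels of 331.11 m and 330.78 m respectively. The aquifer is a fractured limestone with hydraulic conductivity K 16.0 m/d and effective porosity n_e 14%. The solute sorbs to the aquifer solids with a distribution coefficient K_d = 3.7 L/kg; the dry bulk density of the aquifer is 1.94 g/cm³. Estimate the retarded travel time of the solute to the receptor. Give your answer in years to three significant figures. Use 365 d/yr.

3.86 years

Hydraulic gradient i = (331.11 − 330.78) / 20.8 = 0.33 / 20.8 = 0.01587
q = Ki = 16.0 × 0.01587 = 0.2538 m/d
Average linear velocity = 0.2538 / 0.14 = 1.813 m/d
Retardation R = 1 + ρ_b·K_d/n = 1 + 1.94×3.7/0.14 = 52.27
Contaminant velocity v_c = v/R = 1.813/52.27 = 0.03469 m/d
t = L/v_c = 48.9/0.03469 = 1410 d
   = 1410/365 = 3.86 yr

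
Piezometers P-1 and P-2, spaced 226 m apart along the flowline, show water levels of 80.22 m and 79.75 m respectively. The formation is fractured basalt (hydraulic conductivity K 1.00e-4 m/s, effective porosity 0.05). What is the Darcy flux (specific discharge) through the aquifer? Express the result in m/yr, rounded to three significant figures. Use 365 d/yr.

Hydraulic gradient i = (80.22 − 79.75) / 226 = 0.47 / 226 = 0.002080
K = 1.00e-4 m/s × 86400 s/d = 8.640 m/d
q = Ki = 8.640 × 0.002080 = 0.01797 m/d
   = 0.01797 × 365 = 6.56 m/yr

6.56 m/yr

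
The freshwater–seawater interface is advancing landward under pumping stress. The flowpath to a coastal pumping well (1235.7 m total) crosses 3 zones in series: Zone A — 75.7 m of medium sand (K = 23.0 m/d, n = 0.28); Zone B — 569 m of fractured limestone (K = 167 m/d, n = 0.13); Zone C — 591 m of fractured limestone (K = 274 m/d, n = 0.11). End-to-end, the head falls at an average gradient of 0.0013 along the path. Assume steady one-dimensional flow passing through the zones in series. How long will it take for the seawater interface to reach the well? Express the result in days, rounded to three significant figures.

Continuity: the same q passes through each zone, so ΔH = q·Σ(L_j/K_j) — the zones act as resistances in series.
Σ(L/K) = 75.7/23.0 + 569/167 + 591/274 = 3.291 + 3.407 + 2.157 = 8.855 d
K_eq = L_total / Σ(L/K) = 1235.7 / 8.855 = 139.5 m/d
q = K_eq · i = 139.5 × 0.0013 = 0.1814 m/d (same in every zone)
Zone A: v = q/n = 0.1814/0.28 = 0.6479 m/d → t_A = 75.7/0.6479 = 116.8 d
Zone B: v = q/n = 0.1814/0.13 = 1.395 m/d → t_B = 569/1.395 = 407.8 d
Zone C: v = q/n = 0.1814/0.11 = 1.649 m/d → t_C = 591/1.649 = 358.4 d
Total t = 116.8 + 407.8 + 358.4 = 883.0 d

883 days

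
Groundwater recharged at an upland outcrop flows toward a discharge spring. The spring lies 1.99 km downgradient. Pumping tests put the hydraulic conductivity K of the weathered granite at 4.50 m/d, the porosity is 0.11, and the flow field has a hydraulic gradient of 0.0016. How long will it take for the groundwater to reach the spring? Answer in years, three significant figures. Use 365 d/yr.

83.3 years

Specific discharge q = 4.50 × 0.0016 = 0.007200 m/d
v_s = q/n_e = 0.007200/0.11 = 0.06545 m/d
L = 1.99 km = 1990 m
t = L / v = 1990 / 0.06545 = 30400 d
   = 30400 / 365 = 83.3 yr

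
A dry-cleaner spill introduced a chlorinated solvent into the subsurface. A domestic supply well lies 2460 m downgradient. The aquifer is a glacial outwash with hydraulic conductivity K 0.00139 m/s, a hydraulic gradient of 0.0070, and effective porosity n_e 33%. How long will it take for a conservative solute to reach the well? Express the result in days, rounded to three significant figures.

966 days

K = 0.00139 m/s × 86400 s/d = 120.1 m/d
Specific discharge q = 120.1 × 0.0070 = 0.8407 m/d
v_s = q/n_e = 0.8407/0.33 = 2.547 m/d
t = L / v = 2460 / 2.547 = 965.7 d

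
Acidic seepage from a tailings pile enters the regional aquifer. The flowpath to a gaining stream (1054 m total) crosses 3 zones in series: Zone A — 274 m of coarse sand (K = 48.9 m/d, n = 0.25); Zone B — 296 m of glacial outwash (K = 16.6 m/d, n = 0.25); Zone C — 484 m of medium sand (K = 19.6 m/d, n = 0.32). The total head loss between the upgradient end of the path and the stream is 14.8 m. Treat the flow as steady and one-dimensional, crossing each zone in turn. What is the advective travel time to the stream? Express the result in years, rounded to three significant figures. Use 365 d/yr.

Continuity: the same q passes through each zone, so ΔH = q·Σ(L_j/K_j) — the zones act as resistances in series.
Σ(L/K) = 274/48.9 + 296/16.6 + 484/19.6 = 5.603 + 17.83 + 24.69 = 48.13 d
q = ΔH / Σ(L/K) = 14.8 / 48.13 = 0.3075 m/d (same in every zone)
Zone A: v = q/n = 0.3075/0.25 = 1.230 m/d → t_A = 274/1.230 = 222.8 d
Zone B: v = q/n = 0.3075/0.25 = 1.230 m/d → t_B = 296/1.230 = 240.6 d
Zone C: v = q/n = 0.3075/0.32 = 0.9610 m/d → t_C = 484/0.9610 = 503.7 d
Total t = 222.8 + 240.6 + 503.7 = 967.1 d
   = 967.1 / 365 = 2.65 yr

2.65 years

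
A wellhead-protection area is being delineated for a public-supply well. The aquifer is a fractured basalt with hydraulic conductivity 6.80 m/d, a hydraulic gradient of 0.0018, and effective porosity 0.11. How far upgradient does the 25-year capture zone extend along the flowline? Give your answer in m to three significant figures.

Darcy flux q = K·i = 6.80 × 0.0018 = 0.01224 m/d
Seepage velocity v = q / n = 0.01224 / 0.11 = 0.1113 m/d
T = 25 yr × 365 = 9125 d
L = v × T = 0.1113 × 9125 = 1015 m

1020 m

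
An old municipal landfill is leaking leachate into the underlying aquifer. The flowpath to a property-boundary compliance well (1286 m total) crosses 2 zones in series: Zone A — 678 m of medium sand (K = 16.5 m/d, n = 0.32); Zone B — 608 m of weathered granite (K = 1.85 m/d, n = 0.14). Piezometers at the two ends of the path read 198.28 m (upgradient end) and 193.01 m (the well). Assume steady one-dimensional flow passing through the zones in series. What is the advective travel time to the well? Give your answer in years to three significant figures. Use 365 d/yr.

58.1 years

Total head drop ΔH = 198.28 − 193.01 = 5.27 m
Steady 1-D flow in series ⇒ the Darcy flux q is identical in every zone and the zone head losses add (resistances L/K in series).
Σ(L/K) = 678/16.5 + 608/1.85 = 41.09 + 328.6 = 369.7 d
q = ΔH / Σ(L/K) = 5.27 / 369.7 = 0.01425 m/d (same in every zone)
Zone A: v = q/n = 0.01425/0.32 = 0.04454 m/d → t_A = 678/0.04454 = 15220 d
Zone B: v = q/n = 0.01425/0.14 = 0.1018 m/d → t_B = 608/0.1018 = 5972 d
Total t = 15220 + 5972 = 21190 d
   = 21190 / 365 = 58.1 yr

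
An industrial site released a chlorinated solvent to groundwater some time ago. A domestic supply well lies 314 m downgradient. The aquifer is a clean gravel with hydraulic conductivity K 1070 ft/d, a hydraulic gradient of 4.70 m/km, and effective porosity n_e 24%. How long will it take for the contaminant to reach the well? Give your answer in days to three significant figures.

49.2 days

K = 1070 ft/d × 0.3048 = 326.1 m/d
Darcy flux q = K·i = 326.1 × 0.0047 = 1.533 m/d
Seepage velocity v = q / n = 1.533 / 0.24 = 6.387 m/d
t = L / v = 314 / 6.387 = 49.16 d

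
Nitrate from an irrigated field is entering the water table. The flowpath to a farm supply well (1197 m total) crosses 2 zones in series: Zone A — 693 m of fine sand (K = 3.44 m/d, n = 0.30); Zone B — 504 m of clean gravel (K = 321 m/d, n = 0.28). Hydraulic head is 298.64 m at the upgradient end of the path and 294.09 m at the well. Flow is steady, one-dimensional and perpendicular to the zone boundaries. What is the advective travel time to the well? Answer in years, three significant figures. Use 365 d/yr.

Total head drop ΔH = 298.64 − 294.09 = 4.55 m
Continuity: the same q passes through each zone, so ΔH = q·Σ(L_j/K_j) — the zones act as resistances in series.
Σ(L/K) = 693/3.44 + 504/321 = 201.5 + 1.570 = 203.0 d
q = ΔH / Σ(L/K) = 4.55 / 203.0 = 0.02241 m/d (same in every zone)
Zone A: v = q/n = 0.02241/0.30 = 0.07470 m/d → t_A = 693/0.07470 = 9277 d
Zone B: v = q/n = 0.02241/0.28 = 0.08004 m/d → t_B = 504/0.08004 = 6297 d
Total t = 9277 + 6297 = 15570 d
   = 15570 / 365 = 42.7 yr

42.7 years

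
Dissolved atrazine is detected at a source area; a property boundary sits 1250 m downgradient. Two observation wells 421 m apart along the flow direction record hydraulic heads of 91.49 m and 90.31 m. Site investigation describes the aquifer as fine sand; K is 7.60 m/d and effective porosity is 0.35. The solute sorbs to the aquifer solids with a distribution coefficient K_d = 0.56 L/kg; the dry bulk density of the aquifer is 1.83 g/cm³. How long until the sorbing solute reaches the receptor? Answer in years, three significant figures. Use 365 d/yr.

Hydraulic gradient i = (91.49 − 90.31) / 421 = 1.18 / 421 = 0.002803
Specific discharge q = 7.60 × 0.002803 = 0.02130 m/d
Average linear velocity = 0.02130 / 0.35 = 0.06086 m/d
Retardation R = 1 + ρ_b·K_d/n = 1 + 1.83×0.56/0.35 = 3.928
Contaminant velocity v_c = v/R = 0.06086/3.928 = 0.01549 m/d
t = L/v_c = 1250/0.01549 = 80670 d
   = 80670/365 = 221 yr

221 years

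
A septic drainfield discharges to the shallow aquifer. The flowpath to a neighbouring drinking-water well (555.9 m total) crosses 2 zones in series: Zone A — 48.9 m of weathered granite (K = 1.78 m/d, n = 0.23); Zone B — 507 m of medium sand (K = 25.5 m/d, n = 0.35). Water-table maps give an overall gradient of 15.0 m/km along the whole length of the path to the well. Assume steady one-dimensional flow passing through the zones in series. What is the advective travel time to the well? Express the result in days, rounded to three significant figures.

Steady 1-D flow in series ⇒ the Darcy flux q is identical in every zone and the zone head losses add (resistances L/K in series).
Σ(L/K) = 48.9/1.78 + 507/25.5 = 27.47 + 19.88 = 47.35 d
K_eq = L_total / Σ(L/K) = 555.9 / 47.35 = 11.74 m/d
q = K_eq · i = 11.74 × 0.015 = 0.1761 m/d (same in every zone)
Zone A: v = q/n = 0.1761/0.23 = 0.7656 m/d → t_A = 48.9/0.7656 = 63.87 d
Zone B: v = q/n = 0.1761/0.35 = 0.5031 m/d → t_B = 507/0.5031 = 1008 d
Total t = 63.87 + 1008 = 1072 d

1070 days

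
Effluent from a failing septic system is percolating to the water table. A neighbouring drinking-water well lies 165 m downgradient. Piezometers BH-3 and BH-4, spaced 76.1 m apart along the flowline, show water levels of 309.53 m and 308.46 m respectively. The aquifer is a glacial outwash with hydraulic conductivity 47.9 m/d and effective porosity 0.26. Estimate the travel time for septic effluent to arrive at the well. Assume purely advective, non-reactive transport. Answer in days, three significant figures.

Hydraulic gradient i = (309.53 − 308.46) / 76.1 = 1.07 / 76.1 = 0.01406
q = Ki = 47.9 × 0.01406 = 0.6735 m/d
v_s = q/n_e = 0.6735/0.26 = 2.590 m/d
t = L / v = 165 / 2.590 = 63.70 d

63.7 days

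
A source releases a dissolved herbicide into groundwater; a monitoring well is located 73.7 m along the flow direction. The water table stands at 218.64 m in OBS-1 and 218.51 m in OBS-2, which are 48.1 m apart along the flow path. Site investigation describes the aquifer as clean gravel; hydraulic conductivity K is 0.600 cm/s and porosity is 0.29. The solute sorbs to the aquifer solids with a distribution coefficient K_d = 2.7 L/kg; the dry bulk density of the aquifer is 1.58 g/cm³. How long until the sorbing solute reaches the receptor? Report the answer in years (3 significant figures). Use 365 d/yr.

Hydraulic gradient i = (218.64 − 218.51) / 48.1 = 0.13 / 48.1 = 0.002703
K = 0.600 cm/s × 864 = 518.4 m/d
q = Ki = 518.4 × 0.002703 = 1.401 m/d
Seepage velocity v = q / n = 1.401 / 0.29 = 4.831 m/d
Retardation R = 1 + ρ_b·K_d/n = 1 + 1.58×2.7/0.29 = 15.71
Contaminant velocity v_c = v/R = 4.831/15.71 = 0.3075 m/d
t = L/v_c = 73.7/0.3075 = 239.7 d
   = 239.7/365 = 0.657 yr

0.657 years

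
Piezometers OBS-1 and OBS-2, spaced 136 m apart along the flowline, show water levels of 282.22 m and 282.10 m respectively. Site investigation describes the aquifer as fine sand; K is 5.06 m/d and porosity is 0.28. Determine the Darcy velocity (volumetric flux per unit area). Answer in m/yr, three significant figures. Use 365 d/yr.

Hydraulic gradient i = (282.22 − 282.10) / 136 = 0.12 / 136 = 8.824e-4
Darcy flux q = K·i = 5.06 × 8.824e-4 = 0.004465 m/d
   = 0.004465 × 365 = 1.63 m/yr

1.63 m/yr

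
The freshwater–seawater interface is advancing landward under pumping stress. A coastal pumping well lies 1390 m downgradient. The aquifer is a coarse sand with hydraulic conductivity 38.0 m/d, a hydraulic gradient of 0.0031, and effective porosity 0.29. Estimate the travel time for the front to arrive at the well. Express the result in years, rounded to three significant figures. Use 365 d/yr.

q = Ki = 38.0 × 0.0031 = 0.1178 m/d
v_s = q/n_e = 0.1178/0.29 = 0.4062 m/d
t = L / v = 1390 / 0.4062 = 3422 d
   = 3422 / 365 = 9.38 yr

9.38 years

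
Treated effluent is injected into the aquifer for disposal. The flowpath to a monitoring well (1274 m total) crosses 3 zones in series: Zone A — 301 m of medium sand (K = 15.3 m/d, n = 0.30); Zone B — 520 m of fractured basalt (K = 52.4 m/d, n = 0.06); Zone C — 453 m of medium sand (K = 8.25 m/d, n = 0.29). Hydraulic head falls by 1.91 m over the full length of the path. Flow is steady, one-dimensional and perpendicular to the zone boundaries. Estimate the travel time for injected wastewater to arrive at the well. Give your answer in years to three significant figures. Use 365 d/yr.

30.7 years

Continuity: the same q passes through each zone, so ΔH = q·Σ(L_j/K_j) — the zones act as resistances in series.
Σ(L/K) = 301/15.3 + 520/52.4 + 453/8.25 = 19.67 + 9.924 + 54.91 = 84.51 d
q = ΔH / Σ(L/K) = 1.91 / 84.51 = 0.02260 m/d (same in every zone)
Zone A: v = q/n = 0.02260/0.30 = 0.07534 m/d → t_A = 301/0.07534 = 3995 d
Zone B: v = q/n = 0.02260/0.06 = 0.3767 m/d → t_B = 520/0.3767 = 1380 d
Zone C: v = q/n = 0.02260/0.29 = 0.07794 m/d → t_C = 453/0.07794 = 5812 d
Total t = 3995 + 1380 + 5812 = 11190 d
   = 11190 / 365 = 30.7 yr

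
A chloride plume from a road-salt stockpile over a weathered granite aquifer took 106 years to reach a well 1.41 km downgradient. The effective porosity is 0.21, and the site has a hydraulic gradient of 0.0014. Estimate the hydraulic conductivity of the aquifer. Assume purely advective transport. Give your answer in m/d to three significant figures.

5.47 m/d

t = 106 years = 38690 d
L = 1.41 km = 1410 m
v = L / t = 1410 / 38690 = 0.03644 m/d
K = v · n / i = 0.03644 × 0.21 / 0.0014 = 5.47 m/d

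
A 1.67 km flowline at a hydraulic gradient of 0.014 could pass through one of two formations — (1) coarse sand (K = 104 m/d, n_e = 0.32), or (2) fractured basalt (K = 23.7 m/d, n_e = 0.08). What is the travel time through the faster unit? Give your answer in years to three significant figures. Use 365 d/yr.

Unit 1 (coarse sand): v = 104×0.014/0.32 = 4.550 m/d, t = 1670/4.550 = 367.0 d
Unit 2 (fractured basalt): v = 23.7×0.014/0.08 = 4.148 m/d, t = 1670/4.148 = 402.7 d
Faster: 367.0 d / 365 = 1.01 yr

1.01 years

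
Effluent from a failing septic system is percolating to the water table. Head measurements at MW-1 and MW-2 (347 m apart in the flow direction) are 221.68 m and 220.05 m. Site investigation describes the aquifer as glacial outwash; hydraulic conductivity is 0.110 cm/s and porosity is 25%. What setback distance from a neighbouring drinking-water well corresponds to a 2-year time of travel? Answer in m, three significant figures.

1300 m

Hydraulic gradient i = (221.68 − 220.05) / 347 = 1.63 / 347 = 0.004697
K = 0.110 cm/s × 864 = 95.04 m/d
q = Ki = 95.04 × 0.004697 = 0.4464 m/d
v_s = q/n_e = 0.4464/0.25 = 1.786 m/d
T = 2 yr × 365 = 730 d
L = v × T = 1.786 × 730 = 1304 m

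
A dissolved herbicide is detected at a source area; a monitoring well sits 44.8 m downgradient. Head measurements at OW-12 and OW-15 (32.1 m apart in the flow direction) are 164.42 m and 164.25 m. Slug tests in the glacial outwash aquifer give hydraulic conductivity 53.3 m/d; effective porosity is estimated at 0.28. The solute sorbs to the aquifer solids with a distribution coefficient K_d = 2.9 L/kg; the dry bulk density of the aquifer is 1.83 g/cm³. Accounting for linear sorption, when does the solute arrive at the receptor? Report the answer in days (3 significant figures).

887 days

Hydraulic gradient i = (164.42 − 164.25) / 32.1 = 0.17 / 32.1 = 0.005296
Specific discharge q = 53.3 × 0.005296 = 0.2823 m/d
Seepage velocity v = q / n = 0.2823 / 0.28 = 1.008 m/d
Retardation R = 1 + ρ_b·K_d/n = 1 + 1.83×2.9/0.28 = 19.95
Contaminant velocity v_c = v/R = 1.008/19.95 = 0.05052 m/d
t = L/v_c = 44.8/0.05052 = 886.7 d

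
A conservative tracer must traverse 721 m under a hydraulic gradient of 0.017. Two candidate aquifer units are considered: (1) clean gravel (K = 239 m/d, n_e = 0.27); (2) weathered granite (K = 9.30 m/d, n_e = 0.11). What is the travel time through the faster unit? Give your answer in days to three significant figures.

Unit 1 (clean gravel): v = 239×0.017/0.27 = 15.05 m/d, t = 721/15.05 = 47.91 d
Unit 2 (weathered granite): v = 9.30×0.017/0.11 = 1.437 m/d, t = 721/1.437 = 501.6 d
Faster unit: t = 47.9 d

47.9 days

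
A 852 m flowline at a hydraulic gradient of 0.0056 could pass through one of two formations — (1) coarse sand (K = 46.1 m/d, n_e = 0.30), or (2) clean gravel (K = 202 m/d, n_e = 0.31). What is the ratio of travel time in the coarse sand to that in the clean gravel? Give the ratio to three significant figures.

Unit 1 (coarse sand): v = 46.1×0.0056/0.30 = 0.8605 m/d, t = 852/0.8605 = 990.1 d
Unit 2 (clean gravel): v = 202×0.0056/0.31 = 3.649 m/d, t = 852/3.649 = 233.5 d
t(coarse sand) / t(clean gravel) = 990.1/233.5 = 4.24

4.24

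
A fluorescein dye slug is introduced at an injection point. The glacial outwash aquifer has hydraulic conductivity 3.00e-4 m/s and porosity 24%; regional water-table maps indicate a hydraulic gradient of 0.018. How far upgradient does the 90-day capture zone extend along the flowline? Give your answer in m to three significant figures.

K = 3.00e-4 m/s × 86400 s/d = 25.92 m/d
Specific discharge q = 25.92 × 0.018 = 0.4666 m/d
Average linear velocity = 0.4666 / 0.24 = 1.944 m/d
L = v × T = 1.944 × 90 = 175.0 m

175 m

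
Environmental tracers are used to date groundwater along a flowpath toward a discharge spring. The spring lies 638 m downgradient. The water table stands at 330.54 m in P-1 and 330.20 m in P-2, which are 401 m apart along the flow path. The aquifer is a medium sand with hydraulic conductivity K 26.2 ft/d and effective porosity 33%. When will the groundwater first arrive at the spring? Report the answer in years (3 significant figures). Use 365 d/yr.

85.2 years

Hydraulic gradient i = (330.54 − 330.20) / 401 = 0.34 / 401 = 8.479e-4
K = 26.2 ft/d × 0.3048 = 7.986 m/d
q = Ki = 7.986 × 8.479e-4 = 0.006771 m/d
Seepage velocity v = q / n = 0.006771 / 0.33 = 0.02052 m/d
t = L / v = 638 / 0.02052 = 31090 d
   = 31090 / 365 = 85.2 yr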